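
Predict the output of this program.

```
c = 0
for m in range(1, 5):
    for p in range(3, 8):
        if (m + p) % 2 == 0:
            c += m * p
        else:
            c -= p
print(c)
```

m=1,p=3: even sum, c = 0+3 = 3
m=1,p=4: odd sum, c = 3-4 = -1
m=1,p=5: even sum, c = (-1)+5 = 4
m=1,p=6: odd sum, c = 4-6 = -2
m=1,p=7: even sum, c = (-2)+7 = 5
m=2,p=3: odd sum, c = 5-3 = 2
m=2,p=4: even sum, c = 2+8 = 10
m=2,p=5: odd sum, c = 10-5 = 5
m=2,p=6: even sum, c = 5+12 = 17
m=2,p=7: odd sum, c = 17-7 = 10
m=3,p=3: even sum, c = 10+9 = 19
m=3,p=4: odd sum, c = 19-4 = 15
m=3,p=5: even sum, c = 15+15 = 30
m=3,p=6: odd sum, c = 30-6 = 24
m=3,p=7: even sum, c = 24+21 = 45
m=4,p=3: odd sum, c = 45-3 = 42
m=4,p=4: even sum, c = 42+16 = 58
m=4,p=5: odd sum, c = 58-5 = 53
m=4,p=6: even sum, c = 53+24 = 77
m=4,p=7: odd sum, c = 77-7 = 70

70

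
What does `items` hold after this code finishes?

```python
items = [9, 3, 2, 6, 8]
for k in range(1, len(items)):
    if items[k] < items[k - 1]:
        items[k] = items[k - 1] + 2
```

[9, 11, 13, 15, 17]

k=1: 3<9, items[1] = 9+2 = 11 → [9, 11, 2, 6, 8]
k=2: 2<11, items[2] = 11+2 = 13 → [9, 11, 13, 6, 8]
k=3: 6<13, items[3] = 13+2 = 15 → [9, 11, 13, 15, 8]
k=4: 8<15, items[4] = 15+2 = 17 → [9, 11, 13, 15, 17]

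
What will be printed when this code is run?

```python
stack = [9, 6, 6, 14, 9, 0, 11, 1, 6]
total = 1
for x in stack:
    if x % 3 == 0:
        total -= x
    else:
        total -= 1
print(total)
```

-38

x=9: %3==0, total = 1-9 = -8
x=6: %3==0, total = (-8)-6 = -14
x=6: %3==0, total = (-14)-6 = -20
x=14: not %3==0, total = (-20)-1 = -21
x=9: %3==0, total = (-21)-9 = -30
x=0: %3==0, total = (-30)-0 = -30
x=11: not %3==0, total = (-30)-1 = -31
x=1: not %3==0, total = (-31)-1 = -32
x=6: %3==0, total = (-32)-6 = -38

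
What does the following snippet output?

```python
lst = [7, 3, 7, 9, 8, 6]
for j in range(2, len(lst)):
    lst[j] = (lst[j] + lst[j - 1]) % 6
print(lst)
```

j=2: lst[2] = (7+3)%6 = 4 → [7, 3, 4, 9, 8, 6]
j=3: lst[3] = (9+4)%6 = 1 → [7, 3, 4, 1, 8, 6]
j=4: lst[4] = (8+1)%6 = 3 → [7, 3, 4, 1, 3, 6]
j=5: lst[5] = (6+3)%6 = 3 → [7, 3, 4, 1, 3, 3]

[7, 3, 4, 1, 3, 3]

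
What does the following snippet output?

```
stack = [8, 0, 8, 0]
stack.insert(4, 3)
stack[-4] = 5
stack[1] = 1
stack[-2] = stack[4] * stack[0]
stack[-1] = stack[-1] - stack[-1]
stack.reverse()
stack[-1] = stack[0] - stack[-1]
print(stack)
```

insert 3 at 4 → [8, 0, 8, 0, 3]
stack[-4] = 5 → [8, 5, 8, 0, 3]
stack[1] = 1 → [8, 1, 8, 0, 3]
stack[-2] = stack[4]*stack[0] = 3*8 = 24 → [8, 1, 8, 24, 3]
stack[-1] = stack[-1]-stack[-1] = 3-3 = 0 → [8, 1, 8, 24, 0]
reverse → [0, 24, 8, 1, 8]
stack[-1] = stack[0]-stack[-1] = 0-8 = -8 → [0, 24, 8, 1, -8]

[0, 24, 8, 1, -8]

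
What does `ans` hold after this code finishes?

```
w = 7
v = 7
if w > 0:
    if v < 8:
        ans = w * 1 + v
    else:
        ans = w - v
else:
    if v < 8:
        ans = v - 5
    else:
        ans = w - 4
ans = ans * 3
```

w=7, v=7
w > 0 is True; v < 8 is True
→ ans = w * 1 + v = 14
ans = 14*3 = 42

42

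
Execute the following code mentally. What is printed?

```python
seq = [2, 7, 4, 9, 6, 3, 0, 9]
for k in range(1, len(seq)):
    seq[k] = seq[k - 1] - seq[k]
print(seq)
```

k=1: seq[1] = 2-7 = -5 → [2, -5, 4, 9, 6, 3, 0, 9]
k=2: seq[2] = (-5)-4 = -9 → [2, -5, -9, 9, 6, 3, 0, 9]
k=3: seq[3] = (-9)-9 = -18 → [2, -5, -9, -18, 6, 3, 0, 9]
k=4: seq[4] = (-18)-6 = -24 → [2, -5, -9, -18, -24, 3, 0, 9]
k=5: seq[5] = (-24)-3 = -27 → [2, -5, -9, -18, -24, -27, 0, 9]
k=6: seq[6] = (-27)-0 = -27 → [2, -5, -9, -18, -24, -27, -27, 9]
k=7: seq[7] = (-27)-9 = -36 → [2, -5, -9, -18, -24, -27, -27, -36]

[2, -5, -9, -18, -24, -27, -27, -36]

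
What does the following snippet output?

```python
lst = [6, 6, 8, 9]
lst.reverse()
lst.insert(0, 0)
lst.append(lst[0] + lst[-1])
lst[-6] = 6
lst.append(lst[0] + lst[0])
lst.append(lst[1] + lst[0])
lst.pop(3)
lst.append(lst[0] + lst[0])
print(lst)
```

reverse → [9, 8, 6, 6]
insert 0 at 0 → [0, 9, 8, 6, 6]
append lst[0]+lst[-1] = 0+6 = 6 → [0, 9, 8, 6, 6, 6]
lst[-6] = 6 → [6, 9, 8, 6, 6, 6]
append lst[0]+lst[0] = 6+6 = 12 → [6, 9, 8, 6, 6, 6, 12]
append lst[1]+lst[0] = 9+6 = 15 → [6, 9, 8, 6, 6, 6, 12, 15]
pop(3) removes 6 → [6, 9, 8, 6, 6, 12, 15]
append lst[0]+lst[0] = 6+6 = 12 → [6, 9, 8, 6, 6, 12, 15, 12]

[6, 9, 8, 6, 6, 12, 15, 12]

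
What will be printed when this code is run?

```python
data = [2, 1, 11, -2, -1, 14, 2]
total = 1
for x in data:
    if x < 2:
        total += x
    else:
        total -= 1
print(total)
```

x=2: not <2, total = 1-1 = 0
x=1: <2, total = 0+1 = 1
x=11: not <2, total = 1-1 = 0
x=-2: <2, total = 0+(-2) = -2
x=-1: <2, total = (-2)+(-1) = -3
x=14: not <2, total = (-3)-1 = -4
x=2: not <2, total = (-4)-1 = -5

-5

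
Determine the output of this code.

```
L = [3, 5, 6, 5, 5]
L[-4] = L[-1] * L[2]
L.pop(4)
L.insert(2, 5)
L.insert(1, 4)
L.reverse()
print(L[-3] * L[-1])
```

L[-4] = L[-1]*L[2] = 5*6 = 30 → [3, 30, 6, 5, 5]
pop(4) removes 5 → [3, 30, 6, 5]
insert 5 at 2 → [3, 30, 5, 6, 5]
insert 4 at 1 → [3, 4, 30, 5, 6, 5]
reverse → [5, 6, 5, 30, 4, 3]
L[-3]*L[-1] = 30*3 = 90

90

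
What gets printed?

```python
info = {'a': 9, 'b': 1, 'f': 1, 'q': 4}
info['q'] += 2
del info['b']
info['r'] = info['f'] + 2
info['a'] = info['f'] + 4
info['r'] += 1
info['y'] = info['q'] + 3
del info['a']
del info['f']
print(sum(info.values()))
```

info['q'] = 4+2 = 6 → {'a': 9, 'b': 1, 'f': 1, 'q': 6}
del 'b' → {'a': 9, 'f': 1, 'q': 6}
info['r'] = info['f']+2 = 3 → {'a': 9, 'f': 1, 'q': 6, 'r': 3}
info['a'] = info['f']+4 = 5 → {'a': 5, 'f': 1, 'q': 6, 'r': 3}
info['r'] = 3+1 = 4 → {'a': 5, 'f': 1, 'q': 6, 'r': 4}
info['y'] = info['q']+3 = 9 → {'a': 5, 'f': 1, 'q': 6, 'r': 4, 'y': 9}
del 'a' → {'f': 1, 'q': 6, 'r': 4, 'y': 9}
del 'f' → {'q': 6, 'r': 4, 'y': 9}
sum of values = 19

19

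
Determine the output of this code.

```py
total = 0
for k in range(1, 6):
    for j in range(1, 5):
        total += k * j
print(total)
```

150

k=1,j=1: total = 0+1 = 1
k=1,j=2: total = 1+2 = 3
k=1,j=3: total = 3+3 = 6
k=1,j=4: total = 6+4 = 10
k=2,j=1: total = 10+2 = 12
k=2,j=2: total = 12+4 = 16
k=2,j=3: total = 16+6 = 22
k=2,j=4: total = 22+8 = 30
k=3,j=1: total = 30+3 = 33
k=3,j=2: total = 33+6 = 39
k=3,j=3: total = 39+9 = 48
k=3,j=4: total = 48+12 = 60
k=4,j=1: total = 60+4 = 64
k=4,j=2: total = 64+8 = 72
k=4,j=3: total = 72+12 = 84
k=4,j=4: total = 84+16 = 100
k=5,j=1: total = 100+5 = 105
k=5,j=2: total = 105+10 = 115
k=5,j=3: total = 115+15 = 130
k=5,j=4: total = 130+20 = 150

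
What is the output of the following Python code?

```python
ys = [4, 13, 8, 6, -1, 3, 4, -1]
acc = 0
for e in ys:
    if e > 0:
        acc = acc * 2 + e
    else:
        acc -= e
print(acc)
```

e=4: >0, acc = 0*2+4 = 4
e=13: >0, acc = 4*2+13 = 21
e=8: >0, acc = 21*2+8 = 50
e=6: >0, acc = 50*2+6 = 106
e=-1: not >0, acc = 106-(-1) = 107
e=3: >0, acc = 107*2+3 = 217
e=4: >0, acc = 217*2+4 = 438
e=-1: not >0, acc = 438-(-1) = 439

439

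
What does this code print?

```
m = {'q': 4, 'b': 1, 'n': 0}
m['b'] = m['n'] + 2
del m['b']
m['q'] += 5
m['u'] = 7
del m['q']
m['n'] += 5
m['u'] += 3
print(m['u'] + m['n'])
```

15

m['b'] = m['n']+2 = 2 → {'q': 4, 'b': 2, 'n': 0}
del 'b' → {'q': 4, 'n': 0}
m['q'] = 4+5 = 9 → {'q': 9, 'n': 0}
m['u'] = 7 → {'q': 9, 'n': 0, 'u': 7}
del 'q' → {'n': 0, 'u': 7}
m['n'] = 0+5 = 5 → {'n': 5, 'u': 7}
m['u'] = 7+3 = 10 → {'n': 5, 'u': 10}
m['u']+m['n'] = 10+5 = 15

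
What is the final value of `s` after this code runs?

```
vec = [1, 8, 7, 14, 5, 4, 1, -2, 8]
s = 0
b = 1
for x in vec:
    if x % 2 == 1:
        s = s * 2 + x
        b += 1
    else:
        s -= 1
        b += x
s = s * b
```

x=1: odd, s = 0*2+1 = 1; b=2
x=8: not odd, s = 1-1 = 0; b=10
x=7: odd, s = 0*2+7 = 7; b=11
x=14: not odd, s = 7-1 = 6; b=25
x=5: odd, s = 6*2+5 = 17; b=26
x=4: not odd, s = 17-1 = 16; b=30
x=1: odd, s = 16*2+1 = 33; b=31
x=-2: not odd, s = 33-1 = 32; b=29
x=8: not odd, s = 32-1 = 31; b=37
s*b = 31*37 = 1147

1147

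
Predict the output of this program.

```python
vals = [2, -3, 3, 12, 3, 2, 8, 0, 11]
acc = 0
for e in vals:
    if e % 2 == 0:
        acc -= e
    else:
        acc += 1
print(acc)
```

e=2: even, acc = 0-2 = -2
e=-3: not even, acc = (-2)+1 = -1
e=3: not even, acc = (-1)+1 = 0
e=12: even, acc = 0-12 = -12
e=3: not even, acc = (-12)+1 = -11
e=2: even, acc = (-11)-2 = -13
e=8: even, acc = (-13)-8 = -21
e=0: even, acc = (-21)-0 = -21
e=11: not even, acc = (-21)+1 = -20

-20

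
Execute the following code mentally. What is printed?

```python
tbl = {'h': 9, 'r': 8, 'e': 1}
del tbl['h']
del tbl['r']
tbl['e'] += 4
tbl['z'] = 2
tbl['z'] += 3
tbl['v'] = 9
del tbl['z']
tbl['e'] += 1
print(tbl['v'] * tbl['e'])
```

54

del 'h' → {'r': 8, 'e': 1}
del 'r' → {'e': 1}
tbl['e'] = 1+4 = 5 → {'e': 5}
tbl['z'] = 2 → {'e': 5, 'z': 2}
tbl['z'] = 2+3 = 5 → {'e': 5, 'z': 5}
tbl['v'] = 9 → {'e': 5, 'z': 5, 'v': 9}
del 'z' → {'e': 5, 'v': 9}
tbl['e'] = 5+1 = 6 → {'e': 6, 'v': 9}
tbl['v']*tbl['e'] = 9*6 = 54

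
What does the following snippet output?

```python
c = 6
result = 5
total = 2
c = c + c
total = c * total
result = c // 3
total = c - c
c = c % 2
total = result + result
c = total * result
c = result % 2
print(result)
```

c = 6+6 = 12
total = 12*2 = 24
result = 12//3 = 4
total = 12-12 = 0
c = 12%2 = 0
total = 4+4 = 8
c = 8*4 = 32
c = 4%2 = 0

4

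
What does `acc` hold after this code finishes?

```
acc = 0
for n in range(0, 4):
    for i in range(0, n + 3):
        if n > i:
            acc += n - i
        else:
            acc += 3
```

n=0,i=0: not 0>0, acc = 0+3 = 3
n=0,i=1: not 0>1, acc = 3+3 = 6
n=0,i=2: not 0>2, acc = 6+3 = 9
n=1,i=0: 1>0, acc = 9+1 = 10
n=1,i=1: not 1>1, acc = 10+3 = 13
n=1,i=2: not 1>2, acc = 13+3 = 16
n=1,i=3: not 1>3, acc = 16+3 = 19
n=2,i=0: 2>0, acc = 19+2 = 21
n=2,i=1: 2>1, acc = 21+1 = 22
n=2,i=2: not 2>2, acc = 22+3 = 25
n=2,i=3: not 2>3, acc = 25+3 = 28
n=2,i=4: not 2>4, acc = 28+3 = 31
n=3,i=0: 3>0, acc = 31+3 = 34
n=3,i=1: 3>1, acc = 34+2 = 36
n=3,i=2: 3>2, acc = 36+1 = 37
n=3,i=3: not 3>3, acc = 37+3 = 40
n=3,i=4: not 3>4, acc = 40+3 = 43
n=3,i=5: not 3>5, acc = 43+3 = 46

46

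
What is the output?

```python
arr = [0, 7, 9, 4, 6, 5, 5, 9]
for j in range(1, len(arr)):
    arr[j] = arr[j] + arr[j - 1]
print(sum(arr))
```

181

j=1: arr[1] = 7+0 = 7 → [0, 7, 9, 4, 6, 5, 5, 9]
j=2: arr[2] = 9+7 = 16 → [0, 7, 16, 4, 6, 5, 5, 9]
j=3: arr[3] = 4+16 = 20 → [0, 7, 16, 20, 6, 5, 5, 9]
j=4: arr[4] = 6+20 = 26 → [0, 7, 16, 20, 26, 5, 5, 9]
j=5: arr[5] = 5+26 = 31 → [0, 7, 16, 20, 26, 31, 5, 9]
j=6: arr[6] = 5+31 = 36 → [0, 7, 16, 20, 26, 31, 36, 9]
j=7: arr[7] = 9+36 = 45 → [0, 7, 16, 20, 26, 31, 36, 45]
sum = 181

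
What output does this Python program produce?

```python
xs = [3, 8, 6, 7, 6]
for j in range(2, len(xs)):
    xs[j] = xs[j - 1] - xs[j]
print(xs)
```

j=2: xs[2] = 8-6 = 2 → [3, 8, 2, 7, 6]
j=3: xs[3] = 2-7 = -5 → [3, 8, 2, -5, 6]
j=4: xs[4] = (-5)-6 = -11 → [3, 8, 2, -5, -11]

[3, 8, 2, -5, -11]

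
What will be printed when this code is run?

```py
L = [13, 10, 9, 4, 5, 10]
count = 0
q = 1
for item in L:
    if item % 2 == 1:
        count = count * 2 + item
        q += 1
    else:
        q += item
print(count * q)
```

item=13: odd, count = 0*2+13 = 13; q=2
item=10: not odd; q=12
item=9: odd, count = 13*2+9 = 35; q=13
item=4: not odd; q=17
item=5: odd, count = 35*2+5 = 75; q=18
item=10: not odd; q=28
count*q = 75*28 = 2100

2100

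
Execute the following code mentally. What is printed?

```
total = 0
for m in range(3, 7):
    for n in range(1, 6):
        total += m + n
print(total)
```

150

m=3,n=1: total = 0+4 = 4
m=3,n=2: total = 4+5 = 9
m=3,n=3: total = 9+6 = 15
m=3,n=4: total = 15+7 = 22
m=3,n=5: total = 22+8 = 30
m=4,n=1: total = 30+5 = 35
m=4,n=2: total = 35+6 = 41
m=4,n=3: total = 41+7 = 48
m=4,n=4: total = 48+8 = 56
m=4,n=5: total = 56+9 = 65
m=5,n=1: total = 65+6 = 71
m=5,n=2: total = 71+7 = 78
m=5,n=3: total = 78+8 = 86
m=5,n=4: total = 86+9 = 95
m=5,n=5: total = 95+10 = 105
m=6,n=1: total = 105+7 = 112
m=6,n=2: total = 112+8 = 120
m=6,n=3: total = 120+9 = 129
m=6,n=4: total = 129+10 = 139
m=6,n=5: total = 139+11 = 150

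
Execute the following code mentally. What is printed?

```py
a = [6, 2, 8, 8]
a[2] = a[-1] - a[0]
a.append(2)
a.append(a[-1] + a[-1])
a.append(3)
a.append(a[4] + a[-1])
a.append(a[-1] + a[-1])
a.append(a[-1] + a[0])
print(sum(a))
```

a[2] = a[-1]-a[0] = 8-6 = 2 → [6, 2, 2, 8]
append 2 → [6, 2, 2, 8, 2]
append a[-1]+a[-1] = 2+2 = 4 → [6, 2, 2, 8, 2, 4]
append 3 → [6, 2, 2, 8, 2, 4, 3]
append a[4]+a[-1] = 2+3 = 5 → [6, 2, 2, 8, 2, 4, 3, 5]
append a[-1]+a[-1] = 5+5 = 10 → [6, 2, 2, 8, 2, 4, 3, 5, 10]
append a[-1]+a[0] = 10+6 = 16 → [6, 2, 2, 8, 2, 4, 3, 5, 10, 16]
sum = 58

58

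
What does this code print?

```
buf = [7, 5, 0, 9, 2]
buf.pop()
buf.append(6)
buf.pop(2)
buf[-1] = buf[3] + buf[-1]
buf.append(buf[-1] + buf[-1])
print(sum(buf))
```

pop() removes 2 → [7, 5, 0, 9]
append 6 → [7, 5, 0, 9, 6]
pop(2) removes 0 → [7, 5, 9, 6]
buf[-1] = buf[3]+buf[-1] = 6+6 = 12 → [7, 5, 9, 12]
append buf[-1]+buf[-1] = 12+12 = 24 → [7, 5, 9, 12, 24]
sum = 57

57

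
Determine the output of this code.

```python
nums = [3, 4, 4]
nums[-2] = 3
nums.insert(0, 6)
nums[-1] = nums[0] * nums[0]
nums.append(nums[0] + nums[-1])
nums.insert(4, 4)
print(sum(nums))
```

nums[-2] = 3 → [3, 3, 4]
insert 6 at 0 → [6, 3, 3, 4]
nums[-1] = nums[0]*nums[0] = 6*6 = 36 → [6, 3, 3, 36]
append nums[0]+nums[-1] = 6+36 = 42 → [6, 3, 3, 36, 42]
insert 4 at 4 → [6, 3, 3, 36, 4, 42]
sum = 94

94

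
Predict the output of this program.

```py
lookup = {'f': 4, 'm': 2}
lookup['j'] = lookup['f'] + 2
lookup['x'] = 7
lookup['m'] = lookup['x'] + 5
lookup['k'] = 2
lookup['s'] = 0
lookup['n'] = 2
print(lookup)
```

lookup['j'] = lookup['f']+2 = 6 → {'f': 4, 'm': 2, 'j': 6}
lookup['x'] = 7 → {'f': 4, 'm': 2, 'j': 6, 'x': 7}
lookup['m'] = lookup['x']+5 = 12 → {'f': 4, 'm': 12, 'j': 6, 'x': 7}
lookup['k'] = 2 → {'f': 4, 'm': 12, 'j': 6, 'x': 7, 'k': 2}
lookup['s'] = 0 → {'f': 4, 'm': 12, 'j': 6, 'x': 7, 'k': 2, 's': 0}
lookup['n'] = 2 → {'f': 4, 'm': 12, 'j': 6, 'x': 7, 'k': 2, 's': 0, 'n': 2}

{'f': 4, 'm': 12, 'j': 6, 'x': 7, 'k': 2, 's': 0, 'n': 2}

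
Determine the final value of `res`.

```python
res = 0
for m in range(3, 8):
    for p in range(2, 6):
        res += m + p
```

170

m=3,p=2: res = 0+5 = 5
m=3,p=3: res = 5+6 = 11
m=3,p=4: res = 11+7 = 18
m=3,p=5: res = 18+8 = 26
m=4,p=2: res = 26+6 = 32
m=4,p=3: res = 32+7 = 39
m=4,p=4: res = 39+8 = 47
m=4,p=5: res = 47+9 = 56
m=5,p=2: res = 56+7 = 63
m=5,p=3: res = 63+8 = 71
m=5,p=4: res = 71+9 = 80
m=5,p=5: res = 80+10 = 90
m=6,p=2: res = 90+8 = 98
m=6,p=3: res = 98+9 = 107
m=6,p=4: res = 107+10 = 117
m=6,p=5: res = 117+11 = 128
m=7,p=2: res = 128+9 = 137
m=7,p=3: res = 137+10 = 147
m=7,p=4: res = 147+11 = 158
m=7,p=5: res = 158+12 = 170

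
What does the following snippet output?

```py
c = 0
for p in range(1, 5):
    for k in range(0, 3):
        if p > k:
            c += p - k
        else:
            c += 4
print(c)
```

p=1,k=0: 1>0, c = 0+1 = 1
p=1,k=1: not 1>1, c = 1+4 = 5
p=1,k=2: not 1>2, c = 5+4 = 9
p=2,k=0: 2>0, c = 9+2 = 11
p=2,k=1: 2>1, c = 11+1 = 12
p=2,k=2: not 2>2, c = 12+4 = 16
p=3,k=0: 3>0, c = 16+3 = 19
p=3,k=1: 3>1, c = 19+2 = 21
p=3,k=2: 3>2, c = 21+1 = 22
p=4,k=0: 4>0, c = 22+4 = 26
p=4,k=1: 4>1, c = 26+3 = 29
p=4,k=2: 4>2, c = 29+2 = 31

31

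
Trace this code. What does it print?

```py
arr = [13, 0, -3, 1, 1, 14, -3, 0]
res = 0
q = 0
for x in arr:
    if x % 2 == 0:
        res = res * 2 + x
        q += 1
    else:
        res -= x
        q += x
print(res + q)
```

-54

x=13: not even, res = 0-13 = -13; q=13
x=0: even, res = (-13)*2+0 = -26; q=14
x=-3: not even, res = (-26)-(-3) = -23; q=11
x=1: not even, res = (-23)-1 = -24; q=12
x=1: not even, res = (-24)-1 = -25; q=13
x=14: even, res = (-25)*2+14 = -36; q=14
x=-3: not even, res = (-36)-(-3) = -33; q=11
x=0: even, res = (-33)*2+0 = -66; q=12
res+q = (-66)+12 = -54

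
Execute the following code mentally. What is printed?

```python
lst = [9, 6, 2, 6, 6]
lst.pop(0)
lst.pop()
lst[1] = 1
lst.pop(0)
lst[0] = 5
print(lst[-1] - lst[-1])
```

0

pop(0) removes 9 → [6, 2, 6, 6]
pop() removes 6 → [6, 2, 6]
lst[1] = 1 → [6, 1, 6]
pop(0) removes 6 → [1, 6]
lst[0] = 5 → [5, 6]
lst[-1]-lst[-1] = 6-6 = 0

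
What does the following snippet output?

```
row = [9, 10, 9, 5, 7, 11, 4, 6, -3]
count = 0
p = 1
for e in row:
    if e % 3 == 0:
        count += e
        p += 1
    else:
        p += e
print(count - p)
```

-21

e=9: %3==0, count = 0+9 = 9; p=2
e=10: not %3==0; p=12
e=9: %3==0, count = 9+9 = 18; p=13
e=5: not %3==0; p=18
e=7: not %3==0; p=25
e=11: not %3==0; p=36
e=4: not %3==0; p=40
e=6: %3==0, count = 18+6 = 24; p=41
e=-3: %3==0, count = 24+(-3) = 21; p=42
count-p = 21-42 = -21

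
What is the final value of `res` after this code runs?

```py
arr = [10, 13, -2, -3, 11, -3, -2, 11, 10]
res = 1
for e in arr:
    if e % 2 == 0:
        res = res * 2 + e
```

e=10: even, res = 1*2+10 = 12
e=13: not even
e=-2: even, res = 12*2+(-2) = 22
e=-3: not even
e=11: not even
e=-3: not even
e=-2: even, res = 22*2+(-2) = 42
e=11: not even
e=10: even, res = 42*2+10 = 94

94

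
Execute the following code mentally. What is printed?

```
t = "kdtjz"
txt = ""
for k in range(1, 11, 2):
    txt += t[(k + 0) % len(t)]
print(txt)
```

k=1: add t[1]='d' → 'd'
k=3: add t[3]='j' → 'dj'
k=5: add t[0]='k' → 'djk'
k=7: add t[2]='t' → 'djkt'
k=9: add t[4]='z' → 'djktz'

djktz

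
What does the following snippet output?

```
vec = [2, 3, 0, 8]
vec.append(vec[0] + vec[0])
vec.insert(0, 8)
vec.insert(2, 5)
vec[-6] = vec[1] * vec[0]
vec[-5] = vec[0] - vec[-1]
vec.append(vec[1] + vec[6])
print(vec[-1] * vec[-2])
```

append vec[0]+vec[0] = 2+2 = 4 → [2, 3, 0, 8, 4]
insert 8 at 0 → [8, 2, 3, 0, 8, 4]
insert 5 at 2 → [8, 2, 5, 3, 0, 8, 4]
vec[-6] = vec[1]*vec[0] = 2*8 = 16 → [8, 16, 5, 3, 0, 8, 4]
vec[-5] = vec[0]-vec[-1] = 8-4 = 4 → [8, 16, 4, 3, 0, 8, 4]
append vec[1]+vec[6] = 16+4 = 20 → [8, 16, 4, 3, 0, 8, 4, 20]
vec[-1]*vec[-2] = 20*4 = 80

80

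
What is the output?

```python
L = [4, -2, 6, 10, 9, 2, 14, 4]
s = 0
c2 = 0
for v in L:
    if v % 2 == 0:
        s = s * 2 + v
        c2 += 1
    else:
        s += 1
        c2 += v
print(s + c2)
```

v=4: even, s = 0*2+4 = 4; c2=1
v=-2: even, s = 4*2+(-2) = 6; c2=2
v=6: even, s = 6*2+6 = 18; c2=3
v=10: even, s = 18*2+10 = 46; c2=4
v=9: not even, s = 46+1 = 47; c2=13
v=2: even, s = 47*2+2 = 96; c2=14
v=14: even, s = 96*2+14 = 206; c2=15
v=4: even, s = 206*2+4 = 416; c2=16
s+c2 = 416+16 = 432

432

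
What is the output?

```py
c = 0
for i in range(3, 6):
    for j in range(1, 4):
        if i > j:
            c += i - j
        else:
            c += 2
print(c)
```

i=3,j=1: 3>1, c = 0+2 = 2
i=3,j=2: 3>2, c = 2+1 = 3
i=3,j=3: not 3>3, c = 3+2 = 5
i=4,j=1: 4>1, c = 5+3 = 8
i=4,j=2: 4>2, c = 8+2 = 10
i=4,j=3: 4>3, c = 10+1 = 11
i=5,j=1: 5>1, c = 11+4 = 15
i=5,j=2: 5>2, c = 15+3 = 18
i=5,j=3: 5>3, c = 18+2 = 20

20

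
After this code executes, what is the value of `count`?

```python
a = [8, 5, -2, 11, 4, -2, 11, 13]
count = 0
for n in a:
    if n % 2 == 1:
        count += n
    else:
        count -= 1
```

n=8: not odd, count = 0-1 = -1
n=5: odd, count = (-1)+5 = 4
n=-2: not odd, count = 4-1 = 3
n=11: odd, count = 3+11 = 14
n=4: not odd, count = 14-1 = 13
n=-2: not odd, count = 13-1 = 12
n=11: odd, count = 12+11 = 23
n=13: odd, count = 23+13 = 36

36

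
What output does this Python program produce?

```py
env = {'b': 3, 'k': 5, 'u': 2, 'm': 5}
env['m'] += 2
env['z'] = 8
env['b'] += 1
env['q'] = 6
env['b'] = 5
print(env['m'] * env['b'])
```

35

env['m'] = 5+2 = 7 → {'b': 3, 'k': 5, 'u': 2, 'm': 7}
env['z'] = 8 → {'b': 3, 'k': 5, 'u': 2, 'm': 7, 'z': 8}
env['b'] = 3+1 = 4 → {'b': 4, 'k': 5, 'u': 2, 'm': 7, 'z': 8}
env['q'] = 6 → {'b': 4, 'k': 5, 'u': 2, 'm': 7, 'z': 8, 'q': 6}
env['b'] = 5 → {'b': 5, 'k': 5, 'u': 2, 'm': 7, 'z': 8, 'q': 6}
env['m']*env['b'] = 7*5 = 35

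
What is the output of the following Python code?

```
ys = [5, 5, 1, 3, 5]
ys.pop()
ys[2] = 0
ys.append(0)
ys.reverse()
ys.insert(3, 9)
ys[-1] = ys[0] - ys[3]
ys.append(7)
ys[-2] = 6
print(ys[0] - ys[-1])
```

-7

pop() removes 5 → [5, 5, 1, 3]
ys[2] = 0 → [5, 5, 0, 3]
append 0 → [5, 5, 0, 3, 0]
reverse → [0, 3, 0, 5, 5]
insert 9 at 3 → [0, 3, 0, 9, 5, 5]
ys[-1] = ys[0]-ys[3] = 0-9 = -9 → [0, 3, 0, 9, 5, -9]
append 7 → [0, 3, 0, 9, 5, -9, 7]
ys[-2] = 6 → [0, 3, 0, 9, 5, 6, 7]
ys[0]-ys[-1] = 0-7 = -7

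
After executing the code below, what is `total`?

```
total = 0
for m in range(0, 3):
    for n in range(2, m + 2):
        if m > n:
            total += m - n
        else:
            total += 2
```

m=1,n=2: not 1>2, total = 0+2 = 2
m=2,n=2: not 2>2, total = 2+2 = 4
m=2,n=3: not 2>3, total = 4+2 = 6

6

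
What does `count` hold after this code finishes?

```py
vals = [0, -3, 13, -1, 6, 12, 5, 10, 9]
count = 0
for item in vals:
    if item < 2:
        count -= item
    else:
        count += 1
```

10

item=0: <2, count = 0-0 = 0
item=-3: <2, count = 0-(-3) = 3
item=13: not <2, count = 3+1 = 4
item=-1: <2, count = 4-(-1) = 5
item=6: not <2, count = 5+1 = 6
item=12: not <2, count = 6+1 = 7
item=5: not <2, count = 7+1 = 8
item=10: not <2, count = 8+1 = 9
item=9: not <2, count = 9+1 = 10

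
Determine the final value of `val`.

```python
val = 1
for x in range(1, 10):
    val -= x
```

x=1: val = 1-1 = 0
x=2: val = 0-2 = -2
x=3: val = (-2)-3 = -5
x=4: val = (-5)-4 = -9
x=5: val = (-9)-5 = -14
x=6: val = (-14)-6 = -20
x=7: val = (-20)-7 = -27
x=8: val = (-27)-8 = -35
x=9: val = (-35)-9 = -44

-44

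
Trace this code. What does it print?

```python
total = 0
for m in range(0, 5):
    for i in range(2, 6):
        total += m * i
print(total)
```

140

m=0,i=2: total = 0+0 = 0
m=0,i=3: total = 0+0 = 0
m=0,i=4: total = 0+0 = 0
m=0,i=5: total = 0+0 = 0
m=1,i=2: total = 0+2 = 2
m=1,i=3: total = 2+3 = 5
m=1,i=4: total = 5+4 = 9
m=1,i=5: total = 9+5 = 14
m=2,i=2: total = 14+4 = 18
m=2,i=3: total = 18+6 = 24
m=2,i=4: total = 24+8 = 32
m=2,i=5: total = 32+10 = 42
m=3,i=2: total = 42+6 = 48
m=3,i=3: total = 48+9 = 57
m=3,i=4: total = 57+12 = 69
m=3,i=5: total = 69+15 = 84
m=4,i=2: total = 84+8 = 92
m=4,i=3: total = 92+12 = 104
m=4,i=4: total = 104+16 = 120
m=4,i=5: total = 120+20 = 140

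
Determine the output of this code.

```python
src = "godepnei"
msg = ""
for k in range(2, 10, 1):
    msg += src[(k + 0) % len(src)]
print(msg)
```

k=2: add src[2]='d' → 'd'
k=3: add src[3]='e' → 'de'
k=4: add src[4]='p' → 'dep'
k=5: add src[5]='n' → 'depn'
k=6: add src[6]='e' → 'depne'
k=7: add src[7]='i' → 'depnei'
k=8: add src[0]='g' → 'depneig'
k=9: add src[1]='o' → 'depneigo'

depneigo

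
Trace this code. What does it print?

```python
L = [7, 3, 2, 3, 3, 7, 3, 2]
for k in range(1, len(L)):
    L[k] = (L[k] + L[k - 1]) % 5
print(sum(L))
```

k=1: L[1] = (3+7)%5 = 0 → [7, 0, 2, 3, 3, 7, 3, 2]
k=2: L[2] = (2+0)%5 = 2 → [7, 0, 2, 3, 3, 7, 3, 2]
k=3: L[3] = (3+2)%5 = 0 → [7, 0, 2, 0, 3, 7, 3, 2]
k=4: L[4] = (3+0)%5 = 3 → [7, 0, 2, 0, 3, 7, 3, 2]
k=5: L[5] = (7+3)%5 = 0 → [7, 0, 2, 0, 3, 0, 3, 2]
k=6: L[6] = (3+0)%5 = 3 → [7, 0, 2, 0, 3, 0, 3, 2]
k=7: L[7] = (2+3)%5 = 0 → [7, 0, 2, 0, 3, 0, 3, 0]
sum = 15

15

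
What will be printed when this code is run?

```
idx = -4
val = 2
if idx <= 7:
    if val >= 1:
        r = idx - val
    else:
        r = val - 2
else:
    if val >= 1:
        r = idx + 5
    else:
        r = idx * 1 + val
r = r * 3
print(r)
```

-18

idx=-4, val=2
idx <= 7 is True; val >= 1 is True
→ r = idx - val = -6
r = (-6)*3 = -18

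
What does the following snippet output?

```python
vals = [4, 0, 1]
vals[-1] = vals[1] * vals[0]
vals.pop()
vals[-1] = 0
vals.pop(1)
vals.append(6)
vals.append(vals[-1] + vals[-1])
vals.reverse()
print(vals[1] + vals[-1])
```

vals[-1] = vals[1]*vals[0] = 0*4 = 0 → [4, 0, 0]
pop() removes 0 → [4, 0]
vals[-1] = 0 → [4, 0]
pop(1) removes 0 → [4]
append 6 → [4, 6]
append vals[-1]+vals[-1] = 6+6 = 12 → [4, 6, 12]
reverse → [12, 6, 4]
vals[1]+vals[-1] = 6+4 = 10

10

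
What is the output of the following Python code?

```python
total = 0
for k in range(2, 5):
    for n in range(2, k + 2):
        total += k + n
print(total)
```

k=2,n=2: total = 0+4 = 4
k=2,n=3: total = 4+5 = 9
k=3,n=2: total = 9+5 = 14
k=3,n=3: total = 14+6 = 20
k=3,n=4: total = 20+7 = 27
k=4,n=2: total = 27+6 = 33
k=4,n=3: total = 33+7 = 40
k=4,n=4: total = 40+8 = 48
k=4,n=5: total = 48+9 = 57

57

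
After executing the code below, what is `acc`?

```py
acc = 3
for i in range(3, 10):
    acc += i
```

i=3: acc = 3+3 = 6
i=4: acc = 6+4 = 10
i=5: acc = 10+5 = 15
i=6: acc = 15+6 = 21
i=7: acc = 21+7 = 28
i=8: acc = 28+8 = 36
i=9: acc = 36+9 = 45

45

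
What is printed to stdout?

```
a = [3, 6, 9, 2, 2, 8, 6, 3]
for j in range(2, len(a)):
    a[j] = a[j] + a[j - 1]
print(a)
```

[3, 6, 15, 17, 19, 27, 33, 36]

j=2: a[2] = 9+6 = 15 → [3, 6, 15, 2, 2, 8, 6, 3]
j=3: a[3] = 2+15 = 17 → [3, 6, 15, 17, 2, 8, 6, 3]
j=4: a[4] = 2+17 = 19 → [3, 6, 15, 17, 19, 8, 6, 3]
j=5: a[5] = 8+19 = 27 → [3, 6, 15, 17, 19, 27, 6, 3]
j=6: a[6] = 6+27 = 33 → [3, 6, 15, 17, 19, 27, 33, 3]
j=7: a[7] = 3+33 = 36 → [3, 6, 15, 17, 19, 27, 33, 36]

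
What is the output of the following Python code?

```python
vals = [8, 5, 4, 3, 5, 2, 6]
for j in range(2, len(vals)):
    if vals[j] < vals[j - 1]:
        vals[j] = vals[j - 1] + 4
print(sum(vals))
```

98

j=2: 4<5, vals[2] = 5+4 = 9 → [8, 5, 9, 3, 5, 2, 6]
j=3: 3<9, vals[3] = 9+4 = 13 → [8, 5, 9, 13, 5, 2, 6]
j=4: 5<13, vals[4] = 13+4 = 17 → [8, 5, 9, 13, 17, 2, 6]
j=5: 2<17, vals[5] = 17+4 = 21 → [8, 5, 9, 13, 17, 21, 6]
j=6: 6<21, vals[6] = 21+4 = 25 → [8, 5, 9, 13, 17, 21, 25]
sum = 98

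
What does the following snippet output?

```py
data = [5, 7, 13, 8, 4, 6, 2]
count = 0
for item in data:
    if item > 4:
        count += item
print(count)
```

item=5: >4, count = 0+5 = 5
item=7: >4, count = 5+7 = 12
item=13: >4, count = 12+13 = 25
item=8: >4, count = 25+8 = 33
item=4: not >4
item=6: >4, count = 33+6 = 39
item=2: not >4

39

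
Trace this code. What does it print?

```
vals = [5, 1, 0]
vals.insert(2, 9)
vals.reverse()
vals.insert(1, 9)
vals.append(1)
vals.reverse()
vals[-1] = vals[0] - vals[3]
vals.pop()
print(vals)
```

insert 9 at 2 → [5, 1, 9, 0]
reverse → [0, 9, 1, 5]
insert 9 at 1 → [0, 9, 9, 1, 5]
append 1 → [0, 9, 9, 1, 5, 1]
reverse → [1, 5, 1, 9, 9, 0]
vals[-1] = vals[0]-vals[3] = 1-9 = -8 → [1, 5, 1, 9, 9, -8]
pop() removes -8 → [1, 5, 1, 9, 9]

[1, 5, 1, 9, 9]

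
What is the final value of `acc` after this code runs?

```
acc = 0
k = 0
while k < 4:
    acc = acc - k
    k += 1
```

k=0: acc = 0-0 = 0
k=1: acc = 0-1 = -1
k=2: acc = (-1)-2 = -3
k=3: acc = (-3)-3 = -6

-6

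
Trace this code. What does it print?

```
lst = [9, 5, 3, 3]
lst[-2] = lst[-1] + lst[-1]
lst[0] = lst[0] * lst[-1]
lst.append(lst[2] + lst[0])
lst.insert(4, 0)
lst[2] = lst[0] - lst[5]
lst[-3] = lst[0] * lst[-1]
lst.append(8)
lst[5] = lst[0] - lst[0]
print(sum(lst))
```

925

lst[-2] = lst[-1]+lst[-1] = 3+3 = 6 → [9, 5, 6, 3]
lst[0] = lst[0]*lst[-1] = 9*3 = 27 → [27, 5, 6, 3]
append lst[2]+lst[0] = 6+27 = 33 → [27, 5, 6, 3, 33]
insert 0 at 4 → [27, 5, 6, 3, 0, 33]
lst[2] = lst[0]-lst[5] = 27-33 = -6 → [27, 5, -6, 3, 0, 33]
lst[-3] = lst[0]*lst[-1] = 27*33 = 891 → [27, 5, -6, 891, 0, 33]
append 8 → [27, 5, -6, 891, 0, 33, 8]
lst[5] = lst[0]-lst[0] = 27-27 = 0 → [27, 5, -6, 891, 0, 0, 8]
sum = 925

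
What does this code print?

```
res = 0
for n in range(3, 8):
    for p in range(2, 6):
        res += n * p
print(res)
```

350

n=3,p=2: res = 0+6 = 6
n=3,p=3: res = 6+9 = 15
n=3,p=4: res = 15+12 = 27
n=3,p=5: res = 27+15 = 42
n=4,p=2: res = 42+8 = 50
n=4,p=3: res = 50+12 = 62
n=4,p=4: res = 62+16 = 78
n=4,p=5: res = 78+20 = 98
n=5,p=2: res = 98+10 = 108
n=5,p=3: res = 108+15 = 123
n=5,p=4: res = 123+20 = 143
n=5,p=5: res = 143+25 = 168
n=6,p=2: res = 168+12 = 180
n=6,p=3: res = 180+18 = 198
n=6,p=4: res = 198+24 = 222
n=6,p=5: res = 222+30 = 252
n=7,p=2: res = 252+14 = 266
n=7,p=3: res = 266+21 = 287
n=7,p=4: res = 287+28 = 315
n=7,p=5: res = 315+35 = 350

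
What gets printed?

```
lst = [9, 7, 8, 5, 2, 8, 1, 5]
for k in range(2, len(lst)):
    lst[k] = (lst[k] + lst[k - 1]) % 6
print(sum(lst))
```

26

k=2: lst[2] = (8+7)%6 = 3 → [9, 7, 3, 5, 2, 8, 1, 5]
k=3: lst[3] = (5+3)%6 = 2 → [9, 7, 3, 2, 2, 8, 1, 5]
k=4: lst[4] = (2+2)%6 = 4 → [9, 7, 3, 2, 4, 8, 1, 5]
k=5: lst[5] = (8+4)%6 = 0 → [9, 7, 3, 2, 4, 0, 1, 5]
k=6: lst[6] = (1+0)%6 = 1 → [9, 7, 3, 2, 4, 0, 1, 5]
k=7: lst[7] = (5+1)%6 = 0 → [9, 7, 3, 2, 4, 0, 1, 0]
sum = 26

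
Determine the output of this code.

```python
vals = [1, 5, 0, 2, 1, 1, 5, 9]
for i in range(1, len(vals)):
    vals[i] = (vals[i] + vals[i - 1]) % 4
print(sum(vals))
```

i=1: vals[1] = (5+1)%4 = 2 → [1, 2, 0, 2, 1, 1, 5, 9]
i=2: vals[2] = (0+2)%4 = 2 → [1, 2, 2, 2, 1, 1, 5, 9]
i=3: vals[3] = (2+2)%4 = 0 → [1, 2, 2, 0, 1, 1, 5, 9]
i=4: vals[4] = (1+0)%4 = 1 → [1, 2, 2, 0, 1, 1, 5, 9]
i=5: vals[5] = (1+1)%4 = 2 → [1, 2, 2, 0, 1, 2, 5, 9]
i=6: vals[6] = (5+2)%4 = 3 → [1, 2, 2, 0, 1, 2, 3, 9]
i=7: vals[7] = (9+3)%4 = 0 → [1, 2, 2, 0, 1, 2, 3, 0]
sum = 11

11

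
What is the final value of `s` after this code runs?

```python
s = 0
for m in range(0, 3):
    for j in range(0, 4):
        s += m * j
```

18

m=0,j=0: s = 0+0 = 0
m=0,j=1: s = 0+0 = 0
m=0,j=2: s = 0+0 = 0
m=0,j=3: s = 0+0 = 0
m=1,j=0: s = 0+0 = 0
m=1,j=1: s = 0+1 = 1
m=1,j=2: s = 1+2 = 3
m=1,j=3: s = 3+3 = 6
m=2,j=0: s = 6+0 = 6
m=2,j=1: s = 6+2 = 8
m=2,j=2: s = 8+4 = 12
m=2,j=3: s = 12+6 = 18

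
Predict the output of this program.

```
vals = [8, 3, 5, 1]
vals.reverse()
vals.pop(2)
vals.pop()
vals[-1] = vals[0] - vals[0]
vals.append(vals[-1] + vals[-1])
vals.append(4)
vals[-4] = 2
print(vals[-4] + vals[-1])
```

reverse → [1, 5, 3, 8]
pop(2) removes 3 → [1, 5, 8]
pop() removes 8 → [1, 5]
vals[-1] = vals[0]-vals[0] = 1-1 = 0 → [1, 0]
append vals[-1]+vals[-1] = 0+0 = 0 → [1, 0, 0]
append 4 → [1, 0, 0, 4]
vals[-4] = 2 → [2, 0, 0, 4]
vals[-4]+vals[-1] = 2+4 = 6

6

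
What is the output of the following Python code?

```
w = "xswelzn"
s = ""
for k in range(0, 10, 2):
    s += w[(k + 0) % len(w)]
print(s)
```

k=0: add w[0]='x' → 'x'
k=2: add w[2]='w' → 'xw'
k=4: add w[4]='l' → 'xwl'
k=6: add w[6]='n' → 'xwln'
k=8: add w[1]='s' → 'xwlns'

xwlns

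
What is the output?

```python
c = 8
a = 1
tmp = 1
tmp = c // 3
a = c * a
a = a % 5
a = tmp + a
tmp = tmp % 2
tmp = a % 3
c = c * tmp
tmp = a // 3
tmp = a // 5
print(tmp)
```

tmp = 8//3 = 2
a = 8*1 = 8
a = 8%5 = 3
a = 2+3 = 5
tmp = 2%2 = 0
tmp = 5%3 = 2
c = 8*2 = 16
tmp = 5//3 = 1
tmp = 5//5 = 1

1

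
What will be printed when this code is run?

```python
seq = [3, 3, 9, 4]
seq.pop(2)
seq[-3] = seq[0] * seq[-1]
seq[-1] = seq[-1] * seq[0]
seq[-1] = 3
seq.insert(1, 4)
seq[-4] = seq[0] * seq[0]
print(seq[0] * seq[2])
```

432

pop(2) removes 9 → [3, 3, 4]
seq[-3] = seq[0]*seq[-1] = 3*4 = 12 → [12, 3, 4]
seq[-1] = seq[-1]*seq[0] = 4*12 = 48 → [12, 3, 48]
seq[-1] = 3 → [12, 3, 3]
insert 4 at 1 → [12, 4, 3, 3]
seq[-4] = seq[0]*seq[0] = 12*12 = 144 → [144, 4, 3, 3]
seq[0]*seq[2] = 144*3 = 432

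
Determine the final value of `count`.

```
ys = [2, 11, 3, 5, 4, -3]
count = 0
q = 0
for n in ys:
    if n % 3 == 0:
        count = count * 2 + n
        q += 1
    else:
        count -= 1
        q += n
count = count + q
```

15

n=2: not %3==0, count = 0-1 = -1; q=2
n=11: not %3==0, count = (-1)-1 = -2; q=13
n=3: %3==0, count = (-2)*2+3 = -1; q=14
n=5: not %3==0, count = (-1)-1 = -2; q=19
n=4: not %3==0, count = (-2)-1 = -3; q=23
n=-3: %3==0, count = (-3)*2+(-3) = -9; q=24
count+q = (-9)+24 = 15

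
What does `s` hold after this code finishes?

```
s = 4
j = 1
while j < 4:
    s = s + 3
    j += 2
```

j=1: s = 4+3 = 7
j=3: s = 7+3 = 10

10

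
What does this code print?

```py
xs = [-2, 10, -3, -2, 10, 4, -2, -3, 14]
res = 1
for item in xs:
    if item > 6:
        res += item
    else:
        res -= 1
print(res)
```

item=-2: not >6, res = 1-1 = 0
item=10: >6, res = 0+10 = 10
item=-3: not >6, res = 10-1 = 9
item=-2: not >6, res = 9-1 = 8
item=10: >6, res = 8+10 = 18
item=4: not >6, res = 18-1 = 17
item=-2: not >6, res = 17-1 = 16
item=-3: not >6, res = 16-1 = 15
item=14: >6, res = 15+14 = 29

29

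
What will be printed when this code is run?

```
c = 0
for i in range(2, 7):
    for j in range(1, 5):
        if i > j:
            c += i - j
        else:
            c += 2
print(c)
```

i=2,j=1: 2>1, c = 0+1 = 1
i=2,j=2: not 2>2, c = 1+2 = 3
i=2,j=3: not 2>3, c = 3+2 = 5
i=2,j=4: not 2>4, c = 5+2 = 7
i=3,j=1: 3>1, c = 7+2 = 9
i=3,j=2: 3>2, c = 9+1 = 10
i=3,j=3: not 3>3, c = 10+2 = 12
i=3,j=4: not 3>4, c = 12+2 = 14
i=4,j=1: 4>1, c = 14+3 = 17
i=4,j=2: 4>2, c = 17+2 = 19
i=4,j=3: 4>3, c = 19+1 = 20
i=4,j=4: not 4>4, c = 20+2 = 22
i=5,j=1: 5>1, c = 22+4 = 26
i=5,j=2: 5>2, c = 26+3 = 29
i=5,j=3: 5>3, c = 29+2 = 31
i=5,j=4: 5>4, c = 31+1 = 32
i=6,j=1: 6>1, c = 32+5 = 37
i=6,j=2: 6>2, c = 37+4 = 41
i=6,j=3: 6>3, c = 41+3 = 44
i=6,j=4: 6>4, c = 44+2 = 46

46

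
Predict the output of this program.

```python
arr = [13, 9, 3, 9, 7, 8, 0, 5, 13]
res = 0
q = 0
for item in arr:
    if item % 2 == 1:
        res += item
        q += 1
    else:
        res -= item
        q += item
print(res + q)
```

66

item=13: odd, res = 0+13 = 13; q=1
item=9: odd, res = 13+9 = 22; q=2
item=3: odd, res = 22+3 = 25; q=3
item=9: odd, res = 25+9 = 34; q=4
item=7: odd, res = 34+7 = 41; q=5
item=8: not odd, res = 41-8 = 33; q=13
item=0: not odd, res = 33-0 = 33; q=13
item=5: odd, res = 33+5 = 38; q=14
item=13: odd, res = 38+13 = 51; q=15
res+q = 51+15 = 66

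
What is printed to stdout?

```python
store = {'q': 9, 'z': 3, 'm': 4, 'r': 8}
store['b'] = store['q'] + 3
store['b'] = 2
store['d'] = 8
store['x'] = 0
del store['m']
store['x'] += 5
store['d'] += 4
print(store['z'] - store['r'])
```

store['b'] = store['q']+3 = 12 → {'q': 9, 'z': 3, 'm': 4, 'r': 8, 'b': 12}
store['b'] = 2 → {'q': 9, 'z': 3, 'm': 4, 'r': 8, 'b': 2}
store['d'] = 8 → {'q': 9, 'z': 3, 'm': 4, 'r': 8, 'b': 2, 'd': 8}
store['x'] = 0 → {'q': 9, 'z': 3, 'm': 4, 'r': 8, 'b': 2, 'd': 8, 'x': 0}
del 'm' → {'q': 9, 'z': 3, 'r': 8, 'b': 2, 'd': 8, 'x': 0}
store['x'] = 0+5 = 5 → {'q': 9, 'z': 3, 'r': 8, 'b': 2, 'd': 8, 'x': 5}
store['d'] = 8+4 = 12 → {'q': 9, 'z': 3, 'r': 8, 'b': 2, 'd': 12, 'x': 5}
store['z']-store['r'] = 3-8 = -5

-5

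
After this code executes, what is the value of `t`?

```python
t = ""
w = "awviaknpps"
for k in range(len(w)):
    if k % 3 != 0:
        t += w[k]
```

'wvakpp'

k=0: skip
k=1: add 'w' → 'w'
k=2: add 'v' → 'wv'
k=3: skip
k=4: add 'a' → 'wva'
k=5: add 'k' → 'wvak'
k=6: skip
k=7: add 'p' → 'wvakp'
k=8: add 'p' → 'wvakpp'
k=9: skip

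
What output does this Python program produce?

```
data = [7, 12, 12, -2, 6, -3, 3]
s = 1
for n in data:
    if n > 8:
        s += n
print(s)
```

n=7: not >8
n=12: >8, s = 1+12 = 13
n=12: >8, s = 13+12 = 25
n=-2: not >8
n=6: not >8
n=-3: not >8
n=3: not >8

25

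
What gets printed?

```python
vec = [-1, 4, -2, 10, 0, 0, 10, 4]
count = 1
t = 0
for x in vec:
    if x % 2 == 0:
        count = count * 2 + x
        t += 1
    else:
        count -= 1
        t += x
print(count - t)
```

370

x=-1: not even, count = 1-1 = 0; t=-1
x=4: even, count = 0*2+4 = 4; t=0
x=-2: even, count = 4*2+(-2) = 6; t=1
x=10: even, count = 6*2+10 = 22; t=2
x=0: even, count = 22*2+0 = 44; t=3
x=0: even, count = 44*2+0 = 88; t=4
x=10: even, count = 88*2+10 = 186; t=5
x=4: even, count = 186*2+4 = 376; t=6
count-t = 376-6 = 370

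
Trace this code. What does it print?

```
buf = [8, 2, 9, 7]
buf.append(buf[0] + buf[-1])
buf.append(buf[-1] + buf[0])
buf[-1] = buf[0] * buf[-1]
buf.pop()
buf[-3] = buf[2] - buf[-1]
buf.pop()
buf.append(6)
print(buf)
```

append buf[0]+buf[-1] = 8+7 = 15 → [8, 2, 9, 7, 15]
append buf[-1]+buf[0] = 15+8 = 23 → [8, 2, 9, 7, 15, 23]
buf[-1] = buf[0]*buf[-1] = 8*23 = 184 → [8, 2, 9, 7, 15, 184]
pop() removes 184 → [8, 2, 9, 7, 15]
buf[-3] = buf[2]-buf[-1] = 9-15 = -6 → [8, 2, -6, 7, 15]
pop() removes 15 → [8, 2, -6, 7]
append 6 → [8, 2, -6, 7, 6]

[8, 2, -6, 7, 6]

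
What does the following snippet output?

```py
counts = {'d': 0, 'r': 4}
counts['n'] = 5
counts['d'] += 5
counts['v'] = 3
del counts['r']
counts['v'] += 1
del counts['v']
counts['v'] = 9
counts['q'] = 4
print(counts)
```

counts['n'] = 5 → {'d': 0, 'r': 4, 'n': 5}
counts['d'] = 0+5 = 5 → {'d': 5, 'r': 4, 'n': 5}
counts['v'] = 3 → {'d': 5, 'r': 4, 'n': 5, 'v': 3}
del 'r' → {'d': 5, 'n': 5, 'v': 3}
counts['v'] = 3+1 = 4 → {'d': 5, 'n': 5, 'v': 4}
del 'v' → {'d': 5, 'n': 5}
counts['v'] = 9 → {'d': 5, 'n': 5, 'v': 9}
counts['q'] = 4 → {'d': 5, 'n': 5, 'v': 9, 'q': 4}

{'d': 5, 'n': 5, 'v': 9, 'q': 4}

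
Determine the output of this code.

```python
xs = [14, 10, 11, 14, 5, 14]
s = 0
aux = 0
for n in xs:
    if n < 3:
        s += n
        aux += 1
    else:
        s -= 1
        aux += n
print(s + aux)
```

62

n=14: not <3, s = 0-1 = -1; aux=14
n=10: not <3, s = (-1)-1 = -2; aux=24
n=11: not <3, s = (-2)-1 = -3; aux=35
n=14: not <3, s = (-3)-1 = -4; aux=49
n=5: not <3, s = (-4)-1 = -5; aux=54
n=14: not <3, s = (-5)-1 = -6; aux=68
s+aux = (-6)+68 = 62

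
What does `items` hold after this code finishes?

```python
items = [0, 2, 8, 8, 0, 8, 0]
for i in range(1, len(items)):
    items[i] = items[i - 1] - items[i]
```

[0, -2, -10, -18, -18, -26, -26]

i=1: items[1] = 0-2 = -2 → [0, -2, 8, 8, 0, 8, 0]
i=2: items[2] = (-2)-8 = -10 → [0, -2, -10, 8, 0, 8, 0]
i=3: items[3] = (-10)-8 = -18 → [0, -2, -10, -18, 0, 8, 0]
i=4: items[4] = (-18)-0 = -18 → [0, -2, -10, -18, -18, 8, 0]
i=5: items[5] = (-18)-8 = -26 → [0, -2, -10, -18, -18, -26, 0]
i=6: items[6] = (-26)-0 = -26 → [0, -2, -10, -18, -18, -26, -26]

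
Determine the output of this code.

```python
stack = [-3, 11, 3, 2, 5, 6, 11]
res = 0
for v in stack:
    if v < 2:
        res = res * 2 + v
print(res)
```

-3

v=-3: <2, res = 0*2+(-3) = -3
v=11: not <2
v=3: not <2
v=2: not <2
v=5: not <2
v=6: not <2
v=11: not <2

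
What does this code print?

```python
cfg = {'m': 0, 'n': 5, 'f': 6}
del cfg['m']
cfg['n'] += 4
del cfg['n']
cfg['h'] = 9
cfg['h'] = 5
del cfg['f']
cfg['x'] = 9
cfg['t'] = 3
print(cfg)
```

del 'm' → {'n': 5, 'f': 6}
cfg['n'] = 5+4 = 9 → {'n': 9, 'f': 6}
del 'n' → {'f': 6}
cfg['h'] = 9 → {'f': 6, 'h': 9}
cfg['h'] = 5 → {'f': 6, 'h': 5}
del 'f' → {'h': 5}
cfg['x'] = 9 → {'h': 5, 'x': 9}
cfg['t'] = 3 → {'h': 5, 'x': 9, 't': 3}

{'h': 5, 'x': 9, 't': 3}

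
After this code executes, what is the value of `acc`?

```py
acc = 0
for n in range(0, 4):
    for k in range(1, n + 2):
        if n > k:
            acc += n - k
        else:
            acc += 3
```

25

n=0,k=1: not 0>1, acc = 0+3 = 3
n=1,k=1: not 1>1, acc = 3+3 = 6
n=1,k=2: not 1>2, acc = 6+3 = 9
n=2,k=1: 2>1, acc = 9+1 = 10
n=2,k=2: not 2>2, acc = 10+3 = 13
n=2,k=3: not 2>3, acc = 13+3 = 16
n=3,k=1: 3>1, acc = 16+2 = 18
n=3,k=2: 3>2, acc = 18+1 = 19
n=3,k=3: not 3>3, acc = 19+3 = 22
n=3,k=4: not 3>4, acc = 22+3 = 25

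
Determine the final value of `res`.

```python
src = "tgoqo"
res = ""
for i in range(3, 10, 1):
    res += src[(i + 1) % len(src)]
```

i=3: add src[4]='o' → 'o'
i=4: add src[0]='t' → 'ot'
i=5: add src[1]='g' → 'otg'
i=6: add src[2]='o' → 'otgo'
i=7: add src[3]='q' → 'otgoq'
i=8: add src[4]='o' → 'otgoqo'
i=9: add src[0]='t' → 'otgoqot'

'otgoqot'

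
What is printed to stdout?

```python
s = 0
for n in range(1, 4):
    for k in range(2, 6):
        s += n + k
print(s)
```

n=1,k=2: s = 0+3 = 3
n=1,k=3: s = 3+4 = 7
n=1,k=4: s = 7+5 = 12
n=1,k=5: s = 12+6 = 18
n=2,k=2: s = 18+4 = 22
n=2,k=3: s = 22+5 = 27
n=2,k=4: s = 27+6 = 33
n=2,k=5: s = 33+7 = 40
n=3,k=2: s = 40+5 = 45
n=3,k=3: s = 45+6 = 51
n=3,k=4: s = 51+7 = 58
n=3,k=5: s = 58+8 = 66

66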